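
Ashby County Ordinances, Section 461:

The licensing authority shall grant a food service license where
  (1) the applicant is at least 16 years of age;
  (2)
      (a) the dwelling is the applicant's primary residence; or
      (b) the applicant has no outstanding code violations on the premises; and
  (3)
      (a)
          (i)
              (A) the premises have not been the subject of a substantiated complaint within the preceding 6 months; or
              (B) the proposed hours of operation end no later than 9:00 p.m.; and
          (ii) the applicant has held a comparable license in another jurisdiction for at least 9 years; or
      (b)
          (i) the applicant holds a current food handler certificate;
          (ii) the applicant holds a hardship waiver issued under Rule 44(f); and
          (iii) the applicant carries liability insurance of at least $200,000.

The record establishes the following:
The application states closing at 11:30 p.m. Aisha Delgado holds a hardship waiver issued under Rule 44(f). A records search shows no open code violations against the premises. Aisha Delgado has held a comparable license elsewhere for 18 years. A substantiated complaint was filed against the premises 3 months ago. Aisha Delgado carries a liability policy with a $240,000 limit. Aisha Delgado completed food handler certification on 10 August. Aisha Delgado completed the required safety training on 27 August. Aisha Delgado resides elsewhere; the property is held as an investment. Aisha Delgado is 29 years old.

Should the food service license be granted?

Yes — granted.

(1) age ≥ 16 — satisfied.
(a) primary residence — not met.
(b) no code violations — holds.
So (2) is satisfied (F OR T).
(A) no complaint in 6 mo. — fails.
(B) closes by 9 p.m. — fails.
(i) = F OR F = false.
(ii) prior license ≥ 9 yr — satisfied.
So (a) is not satisfied (F AND T).
(i) food handler cert. — satisfied.
(ii) hardship waiver — met.
(iii) insurance ≥ $200,000 — holds.
So (b) is satisfied (T AND T AND T).
(3) = F OR T = true.
Overall = T AND T AND T = true.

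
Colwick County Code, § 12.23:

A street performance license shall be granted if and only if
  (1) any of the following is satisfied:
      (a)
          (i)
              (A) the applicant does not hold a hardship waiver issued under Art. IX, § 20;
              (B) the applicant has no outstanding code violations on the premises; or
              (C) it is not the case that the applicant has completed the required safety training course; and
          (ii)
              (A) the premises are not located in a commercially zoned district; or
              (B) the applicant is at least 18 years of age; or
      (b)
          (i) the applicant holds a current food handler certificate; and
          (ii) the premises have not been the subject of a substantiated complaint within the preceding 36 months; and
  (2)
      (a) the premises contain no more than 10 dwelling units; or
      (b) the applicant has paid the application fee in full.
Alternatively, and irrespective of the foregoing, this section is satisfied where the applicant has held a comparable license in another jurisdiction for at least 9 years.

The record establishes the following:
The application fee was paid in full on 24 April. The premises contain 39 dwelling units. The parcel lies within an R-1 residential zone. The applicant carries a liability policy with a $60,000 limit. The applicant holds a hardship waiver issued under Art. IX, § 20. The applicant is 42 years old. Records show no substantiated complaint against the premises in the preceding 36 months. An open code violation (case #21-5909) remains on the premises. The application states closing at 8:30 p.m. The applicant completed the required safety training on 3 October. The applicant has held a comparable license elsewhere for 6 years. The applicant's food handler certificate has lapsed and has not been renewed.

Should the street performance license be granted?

(A) not (hardship waiver) — not met.
(B) no code violations — fails.
(C) not (safety training) — not satisfied.
So (i) is not satisfied (F OR F OR F).
(A) not (commercially zoned) — met.
(B) age ≥ 18 — met.
(ii): T OR T → true.
So (a) is not satisfied (F AND T).
(i) food handler cert. — fails.
(ii) no complaint in 36 mo. — satisfied.
(b): F AND T → false.
(1): F OR F → false.
(a) ≤ 10 units — not satisfied.
(b) fee paid — satisfied.
So (2) is satisfied (F OR T).
Overall = F AND T = false.
Exception (prior license ≥ 9 yr) — not satisfied.
Result: main false OR exception false → false.

No — denied.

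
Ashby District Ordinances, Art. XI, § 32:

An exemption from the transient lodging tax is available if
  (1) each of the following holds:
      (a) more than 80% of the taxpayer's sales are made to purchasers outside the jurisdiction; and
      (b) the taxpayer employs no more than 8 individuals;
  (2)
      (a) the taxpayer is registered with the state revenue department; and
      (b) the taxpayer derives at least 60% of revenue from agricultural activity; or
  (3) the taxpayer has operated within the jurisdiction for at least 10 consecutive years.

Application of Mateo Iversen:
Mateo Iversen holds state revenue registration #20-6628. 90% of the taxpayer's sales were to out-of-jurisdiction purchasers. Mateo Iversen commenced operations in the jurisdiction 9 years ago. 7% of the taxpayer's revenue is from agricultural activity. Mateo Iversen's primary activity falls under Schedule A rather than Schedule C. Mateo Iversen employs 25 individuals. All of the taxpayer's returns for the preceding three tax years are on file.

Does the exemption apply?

No — not exempt.

(a) >80% out-of-jur. sales — holds.
(b) ≤ 8 employees — fails.
(1): T AND F → false.
(a) state-registered — holds.
(b) ≥60% agricultural — not satisfied.
(2): T AND F → false.
(3) ≥ 10 yrs in jurisdiction — not met.
Overall = F OR F OR F = false.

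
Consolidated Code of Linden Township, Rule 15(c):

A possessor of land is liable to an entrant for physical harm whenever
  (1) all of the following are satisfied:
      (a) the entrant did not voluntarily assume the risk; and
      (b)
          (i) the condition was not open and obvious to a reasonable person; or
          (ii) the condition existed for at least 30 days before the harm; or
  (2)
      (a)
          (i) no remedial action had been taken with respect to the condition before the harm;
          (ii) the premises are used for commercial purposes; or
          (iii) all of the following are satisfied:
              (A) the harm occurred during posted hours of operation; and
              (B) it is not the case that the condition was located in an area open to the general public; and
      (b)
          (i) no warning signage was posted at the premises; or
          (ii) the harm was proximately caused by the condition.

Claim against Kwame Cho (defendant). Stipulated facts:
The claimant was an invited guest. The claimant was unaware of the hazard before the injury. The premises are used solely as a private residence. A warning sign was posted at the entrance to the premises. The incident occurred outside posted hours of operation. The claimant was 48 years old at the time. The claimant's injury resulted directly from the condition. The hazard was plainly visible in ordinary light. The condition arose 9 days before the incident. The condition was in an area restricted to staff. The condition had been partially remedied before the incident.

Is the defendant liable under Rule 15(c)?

No — not liable.

(a) no assumed risk — satisfied.
(i) not open/obvious — fails.
(ii) condition ≥30 days old — not satisfied.
(b) = F OR F = false.
(1): T AND F → false.
(i) no remedial action — not satisfied.
(ii) commercial use — not met.
(A) during posted hours — not met.
(B) not (public area) — satisfied.
(iii) = F AND T = false.
(a): F OR F OR F → false.
(i) no signage posted — not satisfied.
(ii) proximate cause — satisfied.
So (b) is satisfied (F OR T).
So (2) is not satisfied (F AND T).
Overall: F OR F → false.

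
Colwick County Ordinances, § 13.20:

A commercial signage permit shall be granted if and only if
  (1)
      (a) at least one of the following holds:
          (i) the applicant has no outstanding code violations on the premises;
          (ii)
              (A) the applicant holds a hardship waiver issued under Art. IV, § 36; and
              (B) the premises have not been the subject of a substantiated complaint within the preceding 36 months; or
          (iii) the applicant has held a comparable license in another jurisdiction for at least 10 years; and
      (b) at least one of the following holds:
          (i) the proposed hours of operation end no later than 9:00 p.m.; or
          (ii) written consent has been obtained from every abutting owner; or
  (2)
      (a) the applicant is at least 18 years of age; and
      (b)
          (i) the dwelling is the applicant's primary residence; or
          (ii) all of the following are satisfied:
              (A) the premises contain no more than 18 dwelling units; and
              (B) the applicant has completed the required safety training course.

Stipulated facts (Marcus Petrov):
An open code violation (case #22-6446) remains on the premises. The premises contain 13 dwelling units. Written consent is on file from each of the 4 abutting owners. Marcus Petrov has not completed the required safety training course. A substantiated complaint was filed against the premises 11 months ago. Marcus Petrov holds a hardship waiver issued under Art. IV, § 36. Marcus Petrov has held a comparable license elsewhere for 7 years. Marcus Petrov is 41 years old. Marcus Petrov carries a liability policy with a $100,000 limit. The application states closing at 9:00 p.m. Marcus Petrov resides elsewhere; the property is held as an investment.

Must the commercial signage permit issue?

(i) no code violations — fails.
(A) hardship waiver — met.
(B) no complaint in 36 mo. — not met.
So (ii) is not satisfied (T AND F).
(iii) prior license ≥ 10 yr — not met.
(a): F OR F OR F → false.
(i) closes by 9 p.m. — holds.
(ii) all abutters consent — holds.
(b) = T OR T = true.
(1) = F AND T = false.
(a) age ≥ 18 — met.
(i) primary residence — not satisfied.
(A) ≤ 18 units — holds.
(B) safety training — not satisfied.
So (ii) is not satisfied (T AND F).
(b) = F OR F = false.
(2) = T AND F = false.
So Overall is not satisfied (F OR F).

No — denied.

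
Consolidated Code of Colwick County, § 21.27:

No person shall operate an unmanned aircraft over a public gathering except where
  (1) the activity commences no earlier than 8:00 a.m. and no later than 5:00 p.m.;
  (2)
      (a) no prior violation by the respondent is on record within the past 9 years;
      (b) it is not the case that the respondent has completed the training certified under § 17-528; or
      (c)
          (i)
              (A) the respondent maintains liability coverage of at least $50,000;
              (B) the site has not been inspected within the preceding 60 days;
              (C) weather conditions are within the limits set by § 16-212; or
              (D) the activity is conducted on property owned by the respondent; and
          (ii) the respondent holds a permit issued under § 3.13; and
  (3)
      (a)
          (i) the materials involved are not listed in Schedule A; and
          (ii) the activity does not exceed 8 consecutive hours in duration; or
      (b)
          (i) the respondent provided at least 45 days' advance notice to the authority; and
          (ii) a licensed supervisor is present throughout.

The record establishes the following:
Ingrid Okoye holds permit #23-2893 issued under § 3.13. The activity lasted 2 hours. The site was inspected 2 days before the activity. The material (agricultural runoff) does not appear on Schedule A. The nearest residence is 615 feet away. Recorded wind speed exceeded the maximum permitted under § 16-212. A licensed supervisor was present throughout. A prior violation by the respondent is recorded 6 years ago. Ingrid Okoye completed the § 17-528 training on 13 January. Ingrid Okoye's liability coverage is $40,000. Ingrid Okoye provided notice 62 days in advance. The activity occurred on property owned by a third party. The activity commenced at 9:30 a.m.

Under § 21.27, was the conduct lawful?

(1) start within hours — satisfied.
(a) no prior violation — fails.
(b) not (training certified) — not met.
(A) coverage ≥ $50,000 — not met.
(B) not (site inspected) — fails.
(C) weather ok — fails.
(D) own property — not satisfied.
(i): F OR F OR F OR F → false.
(ii) holds permit — holds.
(c): F AND T → false.
(2): F OR F OR F → false.
(i) not (Schedule A material) — satisfied.
(ii) ≤ 8 hrs duration — holds.
(a): T AND T → true.
(i) ≥45 days' notice — holds.
(ii) supervisor present — met.
So (b) is satisfied (T AND T).
(3): T OR T → true.
Overall = T AND F AND T = false.

No — unlawful.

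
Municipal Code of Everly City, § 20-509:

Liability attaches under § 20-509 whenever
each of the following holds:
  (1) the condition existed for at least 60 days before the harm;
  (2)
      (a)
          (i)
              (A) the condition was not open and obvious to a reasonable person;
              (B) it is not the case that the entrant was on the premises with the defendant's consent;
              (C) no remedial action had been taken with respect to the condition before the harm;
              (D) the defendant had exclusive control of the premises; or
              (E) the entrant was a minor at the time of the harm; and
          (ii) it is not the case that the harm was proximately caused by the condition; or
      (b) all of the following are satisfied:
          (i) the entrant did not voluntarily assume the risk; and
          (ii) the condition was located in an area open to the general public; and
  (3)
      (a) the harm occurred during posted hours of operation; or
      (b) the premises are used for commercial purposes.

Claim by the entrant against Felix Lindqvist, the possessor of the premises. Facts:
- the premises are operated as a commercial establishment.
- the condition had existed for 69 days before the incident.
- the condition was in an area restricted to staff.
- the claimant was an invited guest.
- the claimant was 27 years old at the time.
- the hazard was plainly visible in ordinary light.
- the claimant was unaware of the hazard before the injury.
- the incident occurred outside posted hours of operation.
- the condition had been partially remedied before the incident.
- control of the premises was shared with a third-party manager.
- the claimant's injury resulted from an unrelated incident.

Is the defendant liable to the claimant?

(1) condition ≥60 days old — satisfied.
(A) not open/obvious — not satisfied.
(B) not (consent to enter) — not satisfied.
(C) no remedial action — not met.
(D) exclusive control — not satisfied.
(E) entrant a minor — not met.
(i) = F OR F OR F OR F OR F = false.
(ii) not (proximate cause) — holds.
So (a) is not satisfied (F AND T).
(i) no assumed risk — satisfied.
(ii) public area — not satisfied.
(b) = T AND F = false.
(2) = F OR F = false.
(a) during posted hours — not met.
(b) commercial use — met.
So (3) is satisfied (F OR T).
So Overall is not satisfied (T AND F AND T).

No — not liable.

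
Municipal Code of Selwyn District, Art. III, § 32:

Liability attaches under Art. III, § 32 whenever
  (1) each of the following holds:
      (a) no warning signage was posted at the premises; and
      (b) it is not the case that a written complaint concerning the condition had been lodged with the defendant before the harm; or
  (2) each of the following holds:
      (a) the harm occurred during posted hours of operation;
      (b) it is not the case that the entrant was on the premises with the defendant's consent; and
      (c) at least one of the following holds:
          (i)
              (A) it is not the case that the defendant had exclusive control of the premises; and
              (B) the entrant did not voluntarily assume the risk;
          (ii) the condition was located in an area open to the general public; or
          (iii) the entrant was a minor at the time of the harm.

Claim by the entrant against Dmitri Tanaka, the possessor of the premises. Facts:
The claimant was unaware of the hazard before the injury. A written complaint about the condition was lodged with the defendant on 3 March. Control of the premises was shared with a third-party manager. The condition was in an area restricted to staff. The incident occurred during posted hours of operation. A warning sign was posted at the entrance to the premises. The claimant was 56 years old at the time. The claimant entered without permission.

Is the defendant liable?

(a) no signage posted — fails.
(b) not (complaint lodged) — not satisfied.
So (1) is not satisfied (F AND F).
(a) during posted hours — satisfied.
(b) not (consent to enter) — holds.
(A) not (exclusive control) — satisfied.
(B) no assumed risk — holds.
(i): T AND T → true.
(ii) public area — fails.
(iii) entrant a minor — not met.
(c): T OR F OR F → true.
(2): T AND T AND T → true.
So Overall is satisfied (F OR T).

Yes — liable.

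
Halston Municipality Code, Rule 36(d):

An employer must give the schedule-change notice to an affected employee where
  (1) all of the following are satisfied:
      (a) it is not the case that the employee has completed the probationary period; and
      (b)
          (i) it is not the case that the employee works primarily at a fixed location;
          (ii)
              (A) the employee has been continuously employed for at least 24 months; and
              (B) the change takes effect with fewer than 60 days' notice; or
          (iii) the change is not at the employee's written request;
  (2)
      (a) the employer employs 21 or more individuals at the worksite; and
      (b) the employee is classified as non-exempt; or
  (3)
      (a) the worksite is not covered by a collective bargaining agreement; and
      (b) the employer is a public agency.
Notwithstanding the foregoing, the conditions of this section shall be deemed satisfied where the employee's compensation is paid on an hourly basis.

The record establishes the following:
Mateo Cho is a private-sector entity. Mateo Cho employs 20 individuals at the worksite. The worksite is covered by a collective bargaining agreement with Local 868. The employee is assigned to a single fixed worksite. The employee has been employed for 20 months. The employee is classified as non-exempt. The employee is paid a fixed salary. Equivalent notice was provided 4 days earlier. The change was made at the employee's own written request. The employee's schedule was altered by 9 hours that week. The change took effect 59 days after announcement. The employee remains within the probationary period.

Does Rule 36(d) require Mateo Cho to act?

(a) not (past probation) — satisfied.
(i) not (fixed location) — not met.
(A) tenure ≥ 24 mo. — not met.
(B) < 60 days' notice — satisfied.
(ii) = F AND T = false.
(iii) not employee-requested — fails.
(b) = F OR F OR F = false.
So (1) is not satisfied (T AND F).
(a) ≥ 21 at site — not satisfied.
(b) non-exempt — holds.
So (2) is not satisfied (F AND T).
(a) no CBA — fails.
(b) public agency — not met.
(3): F AND F → false.
So Overall is not satisfied (F OR F OR F).
Exception (hourly-paid) — not satisfied.
Result: main false OR exception false → false.

No — not required.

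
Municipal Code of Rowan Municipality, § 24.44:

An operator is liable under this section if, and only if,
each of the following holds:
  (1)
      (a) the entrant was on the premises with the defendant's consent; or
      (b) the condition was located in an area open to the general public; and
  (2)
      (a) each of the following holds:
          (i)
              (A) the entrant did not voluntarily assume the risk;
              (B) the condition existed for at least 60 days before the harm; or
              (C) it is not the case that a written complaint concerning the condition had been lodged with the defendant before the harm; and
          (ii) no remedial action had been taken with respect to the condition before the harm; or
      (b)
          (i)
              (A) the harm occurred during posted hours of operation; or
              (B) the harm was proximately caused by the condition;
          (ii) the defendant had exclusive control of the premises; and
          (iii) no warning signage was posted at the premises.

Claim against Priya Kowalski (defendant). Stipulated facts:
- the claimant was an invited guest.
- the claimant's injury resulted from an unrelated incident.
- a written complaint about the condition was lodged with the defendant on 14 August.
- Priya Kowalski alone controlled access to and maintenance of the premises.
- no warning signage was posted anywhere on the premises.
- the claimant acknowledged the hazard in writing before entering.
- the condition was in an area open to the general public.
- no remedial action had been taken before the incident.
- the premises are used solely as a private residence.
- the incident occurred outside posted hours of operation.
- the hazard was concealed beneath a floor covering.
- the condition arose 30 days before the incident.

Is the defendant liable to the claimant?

No — not liable.

(a) consent to enter — met.
(b) public area — met.
So (1) is satisfied (T OR T).
(A) no assumed risk — fails.
(B) condition ≥60 days old — fails.
(C) not (complaint lodged) — not met.
So (i) is not satisfied (F OR F OR F).
(ii) no remedial action — met.
So (a) is not satisfied (F AND T).
(A) during posted hours — not satisfied.
(B) proximate cause — fails.
So (i) is not satisfied (F OR F).
(ii) exclusive control — satisfied.
(iii) no signage posted — satisfied.
(b) = F AND T AND T = false.
(2): F OR F → false.
So Overall is not satisfied (T AND F).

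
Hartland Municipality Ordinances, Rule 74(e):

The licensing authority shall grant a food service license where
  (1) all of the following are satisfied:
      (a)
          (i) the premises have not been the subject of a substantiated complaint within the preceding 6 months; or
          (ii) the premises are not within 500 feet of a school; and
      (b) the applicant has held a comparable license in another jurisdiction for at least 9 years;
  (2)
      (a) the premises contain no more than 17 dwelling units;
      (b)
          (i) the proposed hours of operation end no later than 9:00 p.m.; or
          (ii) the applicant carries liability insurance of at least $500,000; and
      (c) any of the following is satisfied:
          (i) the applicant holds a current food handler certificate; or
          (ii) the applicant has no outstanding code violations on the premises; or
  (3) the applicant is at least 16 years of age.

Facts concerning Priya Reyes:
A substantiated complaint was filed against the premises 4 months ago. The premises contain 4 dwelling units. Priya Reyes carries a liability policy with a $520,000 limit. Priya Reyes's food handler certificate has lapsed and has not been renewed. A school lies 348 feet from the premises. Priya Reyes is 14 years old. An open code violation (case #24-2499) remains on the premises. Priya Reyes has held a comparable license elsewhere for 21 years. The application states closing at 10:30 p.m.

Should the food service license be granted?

(i) no complaint in 6 mo. — not met.
(ii) ≥500 ft from school — fails.
(a) = F OR F = false.
(b) prior license ≥ 9 yr — satisfied.
(1): F AND T → false.
(a) ≤ 17 units — holds.
(i) closes by 9 p.m. — not met.
(ii) insurance ≥ $500,000 — satisfied.
(b) = F OR T = true.
(i) food handler cert. — fails.
(ii) no code violations — fails.
(c): F OR F → false.
So (2) is not satisfied (T AND T AND F).
(3) age ≥ 16 — fails.
So Overall is not satisfied (F OR F OR F).

No — denied.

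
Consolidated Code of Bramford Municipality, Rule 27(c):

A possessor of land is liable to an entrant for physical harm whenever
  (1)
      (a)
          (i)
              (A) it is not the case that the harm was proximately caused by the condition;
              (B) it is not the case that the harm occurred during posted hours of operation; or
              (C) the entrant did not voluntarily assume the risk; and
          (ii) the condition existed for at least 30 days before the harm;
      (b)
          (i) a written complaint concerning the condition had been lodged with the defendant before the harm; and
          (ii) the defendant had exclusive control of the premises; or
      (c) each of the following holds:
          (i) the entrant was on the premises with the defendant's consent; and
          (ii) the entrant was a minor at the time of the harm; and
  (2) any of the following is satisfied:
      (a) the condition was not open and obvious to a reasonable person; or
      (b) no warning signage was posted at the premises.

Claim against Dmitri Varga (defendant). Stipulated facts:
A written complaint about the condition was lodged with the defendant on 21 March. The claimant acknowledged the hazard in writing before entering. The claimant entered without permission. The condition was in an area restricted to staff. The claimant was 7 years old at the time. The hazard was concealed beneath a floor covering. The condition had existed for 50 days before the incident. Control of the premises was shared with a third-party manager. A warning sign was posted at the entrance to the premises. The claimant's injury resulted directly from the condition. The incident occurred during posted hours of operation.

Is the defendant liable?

No — not liable.

(A) not (proximate cause) — not satisfied.
(B) not (during posted hours) — fails.
(C) no assumed risk — not met.
(i): F OR F OR F → false.
(ii) condition ≥30 days old — met.
(a) = F AND T = false.
(i) complaint lodged — satisfied.
(ii) exclusive control — fails.
(b): T AND F → false.
(i) consent to enter — not met.
(ii) entrant a minor — met.
(c) = F AND T = false.
So (1) is not satisfied (F OR F OR F).
(a) not open/obvious — satisfied.
(b) no signage posted — not satisfied.
(2) = T OR F = true.
Overall = F AND T = false.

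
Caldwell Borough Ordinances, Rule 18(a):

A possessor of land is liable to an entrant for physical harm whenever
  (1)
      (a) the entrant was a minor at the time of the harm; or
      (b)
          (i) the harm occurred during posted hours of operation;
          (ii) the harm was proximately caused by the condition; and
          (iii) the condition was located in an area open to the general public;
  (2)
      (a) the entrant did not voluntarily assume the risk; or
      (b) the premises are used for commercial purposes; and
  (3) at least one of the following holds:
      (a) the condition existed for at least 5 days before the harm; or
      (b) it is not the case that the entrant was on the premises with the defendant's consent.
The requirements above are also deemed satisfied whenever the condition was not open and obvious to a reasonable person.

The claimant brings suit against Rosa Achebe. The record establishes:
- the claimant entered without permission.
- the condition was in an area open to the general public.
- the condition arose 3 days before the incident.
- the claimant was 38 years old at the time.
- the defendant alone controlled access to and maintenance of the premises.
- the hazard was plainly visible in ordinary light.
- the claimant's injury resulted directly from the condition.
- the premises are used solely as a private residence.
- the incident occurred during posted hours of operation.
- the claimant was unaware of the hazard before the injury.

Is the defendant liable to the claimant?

(a) entrant a minor — not met.
(i) during posted hours — met.
(ii) proximate cause — holds.
(iii) public area — satisfied.
(b) = T AND T AND T = true.
(1): F OR T → true.
(a) no assumed risk — holds.
(b) commercial use — not met.
(2): T OR F → true.
(a) condition ≥5 days old — not met.
(b) not (consent to enter) — satisfied.
(3): F OR T → true.
So Overall is satisfied (T AND T AND T).
Exception (not open/obvious) — not satisfied.
Result: main true OR exception false → true.

Yes — liable.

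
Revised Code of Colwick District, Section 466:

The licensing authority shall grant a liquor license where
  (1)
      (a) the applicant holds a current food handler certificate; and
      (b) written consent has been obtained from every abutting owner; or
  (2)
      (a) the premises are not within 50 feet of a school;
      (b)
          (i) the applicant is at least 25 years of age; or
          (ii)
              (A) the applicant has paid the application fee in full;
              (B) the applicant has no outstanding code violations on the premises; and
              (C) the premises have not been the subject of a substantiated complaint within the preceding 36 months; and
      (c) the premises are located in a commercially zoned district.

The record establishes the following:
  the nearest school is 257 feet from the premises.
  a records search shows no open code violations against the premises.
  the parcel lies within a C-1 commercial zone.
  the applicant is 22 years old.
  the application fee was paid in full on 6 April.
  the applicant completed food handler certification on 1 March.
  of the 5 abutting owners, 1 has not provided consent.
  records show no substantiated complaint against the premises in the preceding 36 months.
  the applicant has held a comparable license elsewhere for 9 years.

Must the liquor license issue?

Yes — granted.

(a) food handler cert. — met.
(b) all abutters consent — not met.
(1) = T AND F = false.
(a) ≥50 ft from school — met.
(i) age ≥ 25 — not met.
(A) fee paid — holds.
(B) no code violations — holds.
(C) no complaint in 36 mo. — satisfied.
(ii): T AND T AND T → true.
(b) = F OR T = true.
(c) commercially zoned — satisfied.
So (2) is satisfied (T AND T AND T).
Overall = F OR T = true.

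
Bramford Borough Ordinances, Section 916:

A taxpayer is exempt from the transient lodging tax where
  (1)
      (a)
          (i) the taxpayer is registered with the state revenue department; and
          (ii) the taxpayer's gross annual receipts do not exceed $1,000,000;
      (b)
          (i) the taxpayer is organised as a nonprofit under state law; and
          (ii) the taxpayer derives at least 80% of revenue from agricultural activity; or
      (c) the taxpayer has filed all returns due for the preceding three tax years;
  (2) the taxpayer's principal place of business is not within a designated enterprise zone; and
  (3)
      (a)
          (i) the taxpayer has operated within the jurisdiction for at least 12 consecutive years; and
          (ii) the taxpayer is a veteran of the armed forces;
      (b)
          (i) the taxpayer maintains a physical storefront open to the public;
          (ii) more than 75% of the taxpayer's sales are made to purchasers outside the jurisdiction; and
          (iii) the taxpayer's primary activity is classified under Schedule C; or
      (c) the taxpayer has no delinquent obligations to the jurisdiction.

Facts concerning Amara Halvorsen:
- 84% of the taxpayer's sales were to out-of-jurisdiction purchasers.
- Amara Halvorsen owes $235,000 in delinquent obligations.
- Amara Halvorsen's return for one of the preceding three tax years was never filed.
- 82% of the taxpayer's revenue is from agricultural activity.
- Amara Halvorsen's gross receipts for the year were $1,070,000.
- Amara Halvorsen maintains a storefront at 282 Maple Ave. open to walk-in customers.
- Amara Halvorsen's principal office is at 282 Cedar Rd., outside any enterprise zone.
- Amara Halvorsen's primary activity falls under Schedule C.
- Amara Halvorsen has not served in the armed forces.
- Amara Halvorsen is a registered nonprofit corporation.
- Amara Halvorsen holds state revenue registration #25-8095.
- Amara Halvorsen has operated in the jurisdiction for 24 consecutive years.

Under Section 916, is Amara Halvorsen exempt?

Yes — exempt.

(i) state-registered — satisfied.
(ii) receipts ≤ $1,000,000 — not satisfied.
So (a) is not satisfied (T AND F).
(i) nonprofit — satisfied.
(ii) ≥80% agricultural — holds.
So (b) is satisfied (T AND T).
(c) returns current — not met.
So (1) is satisfied (F OR T OR F).
(2) not (in enterprise zone) — holds.
(i) ≥ 12 yrs in jurisdiction — satisfied.
(ii) veteran — not satisfied.
So (a) is not satisfied (T AND F).
(i) has storefront — satisfied.
(ii) >75% out-of-jur. sales — met.
(iii) Schedule C activity — satisfied.
(b): T AND T AND T → true.
(c) no delinquency — not satisfied.
(3) = F OR T OR F = true.
Overall = T AND T AND T = true.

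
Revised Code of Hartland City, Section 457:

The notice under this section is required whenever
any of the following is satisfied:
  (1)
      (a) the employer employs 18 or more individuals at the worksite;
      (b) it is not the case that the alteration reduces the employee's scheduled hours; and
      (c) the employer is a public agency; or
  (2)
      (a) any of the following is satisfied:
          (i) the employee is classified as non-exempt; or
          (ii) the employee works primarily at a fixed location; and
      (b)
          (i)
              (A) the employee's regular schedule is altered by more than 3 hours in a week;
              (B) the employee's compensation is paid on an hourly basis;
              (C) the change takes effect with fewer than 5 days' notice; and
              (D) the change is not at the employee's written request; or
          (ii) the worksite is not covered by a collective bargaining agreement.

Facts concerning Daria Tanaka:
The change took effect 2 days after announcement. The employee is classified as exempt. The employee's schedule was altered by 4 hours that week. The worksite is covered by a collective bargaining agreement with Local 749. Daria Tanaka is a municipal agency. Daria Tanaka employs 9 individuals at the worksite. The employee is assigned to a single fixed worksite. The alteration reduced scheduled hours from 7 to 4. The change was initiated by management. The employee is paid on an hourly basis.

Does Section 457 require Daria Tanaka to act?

Yes — required.

(a) ≥ 18 at site — not satisfied.
(b) not (hours reduced) — fails.
(c) public agency — met.
So (1) is not satisfied (F AND F AND T).
(i) non-exempt — fails.
(ii) fixed location — satisfied.
So (a) is satisfied (F OR T).
(A) schedule shift > 3h — met.
(B) hourly-paid — met.
(C) < 5 days' notice — satisfied.
(D) not employee-requested — met.
(i) = T AND T AND T AND T = true.
(ii) no CBA — not satisfied.
(b) = T OR F = true.
(2) = T AND T = true.
So Overall is satisfied (F OR T).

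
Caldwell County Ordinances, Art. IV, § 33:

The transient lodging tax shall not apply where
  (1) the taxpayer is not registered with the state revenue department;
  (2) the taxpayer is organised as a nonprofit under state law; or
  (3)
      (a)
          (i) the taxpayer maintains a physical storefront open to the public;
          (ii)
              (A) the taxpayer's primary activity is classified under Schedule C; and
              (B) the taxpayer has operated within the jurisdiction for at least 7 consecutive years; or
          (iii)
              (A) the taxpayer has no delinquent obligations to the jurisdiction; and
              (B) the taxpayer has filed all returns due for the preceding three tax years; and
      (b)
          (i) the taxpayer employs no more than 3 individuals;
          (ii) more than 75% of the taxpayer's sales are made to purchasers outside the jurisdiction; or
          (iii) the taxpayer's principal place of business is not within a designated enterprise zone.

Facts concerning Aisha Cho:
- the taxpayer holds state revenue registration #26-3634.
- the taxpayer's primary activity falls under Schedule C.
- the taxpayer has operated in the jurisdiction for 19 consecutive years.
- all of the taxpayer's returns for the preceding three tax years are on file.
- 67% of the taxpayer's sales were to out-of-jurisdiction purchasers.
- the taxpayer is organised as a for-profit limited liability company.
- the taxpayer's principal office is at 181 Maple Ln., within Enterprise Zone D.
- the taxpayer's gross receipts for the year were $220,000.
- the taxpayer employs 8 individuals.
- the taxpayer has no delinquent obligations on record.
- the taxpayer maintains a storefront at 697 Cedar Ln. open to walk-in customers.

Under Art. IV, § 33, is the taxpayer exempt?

No — not exempt.

(1) not (state-registered) — fails.
(2) nonprofit — fails.
(i) has storefront — holds.
(A) Schedule C activity — holds.
(B) ≥ 7 yrs in jurisdiction — holds.
(ii) = T AND T = true.
(A) no delinquency — satisfied.
(B) returns current — met.
So (iii) is satisfied (T AND T).
So (a) is satisfied (T OR T OR T).
(i) ≤ 3 employees — not satisfied.
(ii) >75% out-of-jur. sales — not met.
(iii) not (in enterprise zone) — fails.
So (b) is not satisfied (F OR F OR F).
So (3) is not satisfied (T AND F).
So Overall is not satisfied (F OR F OR F).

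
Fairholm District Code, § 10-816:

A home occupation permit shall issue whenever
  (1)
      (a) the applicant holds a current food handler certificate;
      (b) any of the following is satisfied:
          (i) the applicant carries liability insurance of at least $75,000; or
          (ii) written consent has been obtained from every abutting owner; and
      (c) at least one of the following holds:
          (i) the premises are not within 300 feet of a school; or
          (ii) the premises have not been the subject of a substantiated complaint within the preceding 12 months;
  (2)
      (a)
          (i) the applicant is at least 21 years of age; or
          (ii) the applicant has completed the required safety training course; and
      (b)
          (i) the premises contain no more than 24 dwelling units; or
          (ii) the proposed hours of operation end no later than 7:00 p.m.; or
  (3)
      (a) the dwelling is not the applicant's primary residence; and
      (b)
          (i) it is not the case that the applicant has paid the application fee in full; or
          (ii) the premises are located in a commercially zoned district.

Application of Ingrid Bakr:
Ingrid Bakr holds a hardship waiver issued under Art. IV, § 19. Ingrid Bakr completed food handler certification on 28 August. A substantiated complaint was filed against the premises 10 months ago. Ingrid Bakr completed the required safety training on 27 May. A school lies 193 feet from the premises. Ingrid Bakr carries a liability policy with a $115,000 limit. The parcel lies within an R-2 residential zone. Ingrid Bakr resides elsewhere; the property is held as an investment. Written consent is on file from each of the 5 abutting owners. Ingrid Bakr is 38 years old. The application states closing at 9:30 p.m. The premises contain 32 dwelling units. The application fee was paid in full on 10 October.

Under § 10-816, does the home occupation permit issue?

No — denied.

(a) food handler cert. — satisfied.
(i) insurance ≥ $75,000 — holds.
(ii) all abutters consent — met.
So (b) is satisfied (T OR T).
(i) ≥300 ft from school — not satisfied.
(ii) no complaint in 12 mo. — not met.
(c) = F OR F = false.
So (1) is not satisfied (T AND T AND F).
(i) age ≥ 21 — met.
(ii) safety training — met.
(a): T OR T → true.
(i) ≤ 24 units — fails.
(ii) closes by 7 p.m. — fails.
(b): F OR F → false.
So (2) is not satisfied (T AND F).
(a) not (primary residence) — satisfied.
(i) not (fee paid) — fails.
(ii) commercially zoned — not met.
(b): F OR F → false.
So (3) is not satisfied (T AND F).
Overall = F OR F OR F = false.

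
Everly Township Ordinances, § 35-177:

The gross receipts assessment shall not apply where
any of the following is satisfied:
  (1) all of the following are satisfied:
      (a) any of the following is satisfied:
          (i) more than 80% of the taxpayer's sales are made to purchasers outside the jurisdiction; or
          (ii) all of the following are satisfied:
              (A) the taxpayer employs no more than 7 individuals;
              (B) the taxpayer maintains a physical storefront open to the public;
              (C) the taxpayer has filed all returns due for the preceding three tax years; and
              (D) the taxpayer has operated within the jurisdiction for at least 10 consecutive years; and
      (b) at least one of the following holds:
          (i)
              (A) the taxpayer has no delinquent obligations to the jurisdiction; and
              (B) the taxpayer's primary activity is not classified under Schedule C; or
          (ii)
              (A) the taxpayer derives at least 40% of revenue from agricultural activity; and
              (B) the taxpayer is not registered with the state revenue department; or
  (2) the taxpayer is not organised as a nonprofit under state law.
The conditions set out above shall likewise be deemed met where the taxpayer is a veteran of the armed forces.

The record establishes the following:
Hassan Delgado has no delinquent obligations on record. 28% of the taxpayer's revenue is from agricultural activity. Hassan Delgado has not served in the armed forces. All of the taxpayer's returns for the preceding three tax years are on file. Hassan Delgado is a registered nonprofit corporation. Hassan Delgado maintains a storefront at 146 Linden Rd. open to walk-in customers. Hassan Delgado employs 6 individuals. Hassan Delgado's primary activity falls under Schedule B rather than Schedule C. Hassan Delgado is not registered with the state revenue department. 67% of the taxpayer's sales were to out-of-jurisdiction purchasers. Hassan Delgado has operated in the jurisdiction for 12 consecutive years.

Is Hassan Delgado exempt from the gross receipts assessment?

Yes — exempt.

(i) >80% out-of-jur. sales — not satisfied.
(A) ≤ 7 employees — satisfied.
(B) has storefront — met.
(C) returns current — satisfied.
(D) ≥ 10 yrs in jurisdiction — satisfied.
(ii) = T AND T AND T AND T = true.
(a): F OR T → true.
(A) no delinquency — met.
(B) not (Schedule C activity) — holds.
So (i) is satisfied (T AND T).
(A) ≥40% agricultural — not satisfied.
(B) not (state-registered) — satisfied.
(ii): F AND T → false.
(b): T OR F → true.
So (1) is satisfied (T AND T).
(2) not (nonprofit) — fails.
Overall = T OR F = true.
Exception (veteran) — not satisfied.
Result: main true OR exception false → true.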